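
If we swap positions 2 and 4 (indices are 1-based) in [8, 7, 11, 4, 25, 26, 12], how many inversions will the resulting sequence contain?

Positions 2 and 4 hold 7 and 4; after swapping, the array is [8, 4, 11, 7, 25, 26, 12].
For each element, count later entries that are smaller:
8 → 4, 7 → 2
4 → none → 0
11 → 7 → 1
7 → none → 0
25 → 12 → 1
26 → 12 → 1
12 → none → 0
Sum: 2 + 0 + 1 + 0 + 1 + 1 + 0 = 5

Inversions: 5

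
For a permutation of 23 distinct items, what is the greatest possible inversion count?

The maximum occurs when the array is in strictly decreasing order: every one of the C(23, 2) pairs is inverted.
C(23, 2) = 23·22/2 = 253

253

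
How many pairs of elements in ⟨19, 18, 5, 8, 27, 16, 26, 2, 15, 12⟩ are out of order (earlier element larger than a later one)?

27

Sweep left to right; for each value list the smaller values that follow it:
19: 7
18: 6
5: 1
8: 1
27: 5
16: 3
26: 3
2: 0
15: 1
12: 0
Sum: 7 + 6 + 1 + 1 + 5 + 3 + 3 + 0 + 1 + 0 = 27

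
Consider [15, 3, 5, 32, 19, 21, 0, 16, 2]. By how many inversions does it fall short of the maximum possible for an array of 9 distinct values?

Maximum inversions for 9 distinct elements is C(9, 2) = 9·8/2 = 36.
Current inversions — for each element, count later smaller elements:
15: 4
3: 2
5: 2
32: 5
19: 3
21: 3
0: 0
16: 1
2: 0
Current total: 4 + 2 + 2 + 5 + 3 + 3 + 0 + 1 + 0 = 20
Shortfall: 36 − 20 = 16

16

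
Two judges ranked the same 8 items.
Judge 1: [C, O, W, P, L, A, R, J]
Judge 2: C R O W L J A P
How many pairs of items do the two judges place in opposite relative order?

There are 9 discordant pairs.

Assign each item its position (1..8) in the first ordering, then rewrite the second ordering as that position sequence:
positions: C→1, O→2, W→3, P→4, L→5, A→6, R→7, J→8
second ordering as positions: [1, 7, 2, 3, 5, 8, 6, 4]
Discordant pairs = inversions in this position sequence.
1: 0
7: 2, 3, 5, 6, 4 → 5
2: 0
3: 0
5: 4 → 1
8: 6, 4 → 2
6: 4 → 1
4: 0
Total: 0 + 5 + 0 + 0 + 1 + 2 + 1 + 0 = 9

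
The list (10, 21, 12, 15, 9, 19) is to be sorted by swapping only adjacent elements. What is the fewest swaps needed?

Adjacent swaps: 7

Each adjacent swap fixes exactly one inversion, so the minimum swap count equals the number of inversions.
Count inversions — for each element, later elements that are smaller:
10: 9 → 1
21: 12, 15, 9, 19 → 4
12: 9 → 1
15: 9 → 1
9: none → 0
19: none → 0
Total inversions: 1 + 4 + 1 + 1 + 0 + 0 = 7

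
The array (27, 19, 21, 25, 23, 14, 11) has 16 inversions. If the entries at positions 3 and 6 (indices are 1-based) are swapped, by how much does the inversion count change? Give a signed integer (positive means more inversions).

-1

Positions 3 and 6 hold 21 and 14; after swapping, the array is [27, 19, 14, 25, 23, 21, 11].
Count, for each position, how many later elements it exceeds:
27 → 19, 14, 25, 23, 21, 11 → 6
19 → 14, 11 → 2
14 → 11 → 1
25 → 23, 21, 11 → 3
23 → 21, 11 → 2
21 → 11 → 1
11 → none → 0
Sum: 6 + 2 + 1 + 3 + 2 + 1 + 0 = 15
Change: 15 − 16 = -1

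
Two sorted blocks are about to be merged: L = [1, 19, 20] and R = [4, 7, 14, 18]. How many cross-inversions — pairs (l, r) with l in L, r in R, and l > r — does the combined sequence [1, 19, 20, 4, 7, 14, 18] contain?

There are 8 split inversions.

For each element r of the right run, count left-run elements greater than r:
r = 4: 19, 20 → 2
r = 7: 19, 20 → 2
r = 14: 19, 20 → 2
r = 18: 19, 20 → 2
Cross-inversions: 2 + 2 + 2 + 2 = 8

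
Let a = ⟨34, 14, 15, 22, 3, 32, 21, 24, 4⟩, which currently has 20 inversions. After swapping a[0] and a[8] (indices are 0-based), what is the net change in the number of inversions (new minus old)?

Positions 0 and 8 hold 34 and 4; after swapping, the array is [4, 14, 15, 22, 3, 32, 21, 24, 34].
Element-by-element contributions:
4: 1
14: 1
15: 1
22: 2
3: 0
32: 2
21: 0
24: 0
34: 0
Sum: 1 + 1 + 1 + 2 + 0 + 2 + 0 + 0 + 0 = 7
Change: 7 − 20 = -13

-13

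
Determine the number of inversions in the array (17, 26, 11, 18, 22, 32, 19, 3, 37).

14 out-of-order pairs

Element-by-element contributions:
17: 2
26: 5
11: 1
18: 1
22: 2
32: 2
19: 1
3: 0
37: 0
Sum: 2 + 5 + 1 + 1 + 2 + 2 + 1 + 0 + 0 = 14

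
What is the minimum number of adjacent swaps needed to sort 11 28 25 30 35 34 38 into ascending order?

Each adjacent swap fixes exactly one inversion, so the minimum swap count equals the number of inversions.
Count inversions — for each element, later elements that are smaller:
11: none → 0
28: 25 → 1
25: none → 0
30: none → 0
35: 34 → 1
34: none → 0
38: none → 0
Total inversions: 0 + 1 + 0 + 0 + 1 + 0 + 0 = 2

2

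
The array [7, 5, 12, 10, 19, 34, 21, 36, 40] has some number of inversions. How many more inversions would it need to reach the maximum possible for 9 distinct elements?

33 inversions short

Maximum inversions for 9 distinct elements is C(9, 2) = 9·8/2 = 36.
Current inversions — for each element, count later smaller elements:
7: 1
5: 0
12: 1
10: 0
19: 0
34: 1
21: 0
36: 0
40: 0
Current total: 1 + 0 + 1 + 0 + 0 + 1 + 0 + 0 + 0 = 3
Shortfall: 36 − 3 = 33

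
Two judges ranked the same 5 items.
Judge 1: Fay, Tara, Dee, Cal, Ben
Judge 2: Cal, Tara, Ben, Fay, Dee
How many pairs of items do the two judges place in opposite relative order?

Assign each item its position (1..5) in the first ordering, then rewrite the second ordering as that position sequence:
positions: Fay→1, Tara→2, Dee→3, Cal→4, Ben→5
second ordering as positions: [4, 2, 5, 1, 3]
Discordant pairs = inversions in this position sequence.
4: 2, 1, 3 → 3
2: 1 → 1
5: 1, 3 → 2
1: 0
3: 0
Total: 3 + 1 + 2 + 0 + 0 = 6

6 discordant pairs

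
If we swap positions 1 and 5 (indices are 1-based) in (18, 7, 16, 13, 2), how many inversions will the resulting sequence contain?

Positions 1 and 5 hold 18 and 2; after swapping, the array is [2, 7, 16, 13, 18].
Sweep left to right; for each value list the smaller values that follow it:
2: 0
7: 0
16: 1
13: 0
18: 0
Sum: 0 + 0 + 1 + 0 + 0 = 1

1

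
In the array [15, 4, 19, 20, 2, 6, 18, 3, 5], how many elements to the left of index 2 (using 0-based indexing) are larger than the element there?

0

The element at index 2 is 19.
Elements before it: 15, 4
None of them are larger than 19.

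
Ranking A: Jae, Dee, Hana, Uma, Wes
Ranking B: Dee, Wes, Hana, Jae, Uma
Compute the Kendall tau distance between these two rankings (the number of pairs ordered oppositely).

Assign each item its position (1..5) in the first ordering, then rewrite the second ordering as that position sequence:
positions: Jae→1, Dee→2, Hana→3, Uma→4, Wes→5
second ordering as positions: [2, 5, 3, 1, 4]
Discordant pairs = inversions in this position sequence.
2: 1 → 1
5: 3, 1, 4 → 3
3: 1 → 1
1: 0
4: 0
Total: 1 + 3 + 1 + 0 + 0 = 5

5 discordant pairs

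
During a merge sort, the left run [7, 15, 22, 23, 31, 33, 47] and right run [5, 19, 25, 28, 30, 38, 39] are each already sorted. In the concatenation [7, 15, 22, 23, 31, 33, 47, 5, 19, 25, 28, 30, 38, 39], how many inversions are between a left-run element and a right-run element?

Count, for every r in R, how many entries of L exceed r:
r = 5: 7, 15, 22, 23, 31, 33, 47 → 7
r = 19: 22, 23, 31, 33, 47 → 5
r = 25: 31, 33, 47 → 3
r = 28: 31, 33, 47 → 3
r = 30: 31, 33, 47 → 3
r = 38: 47 → 1
r = 39: 47 → 1
Cross-inversions: 7 + 5 + 3 + 3 + 3 + 1 + 1 = 23

There are 23 cross-inversions.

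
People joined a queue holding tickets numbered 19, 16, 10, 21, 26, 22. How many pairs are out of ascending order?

Inversions: 4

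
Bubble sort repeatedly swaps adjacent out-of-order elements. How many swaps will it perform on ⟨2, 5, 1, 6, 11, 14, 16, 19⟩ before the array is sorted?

Each adjacent swap fixes exactly one inversion, so the minimum swap count equals the number of inversions.
Count inversions — for each element, later elements that are smaller:
2: 1 → 1
5: 1 → 1
1: none → 0
6: none → 0
11: none → 0
14: none → 0
16: none → 0
19: none → 0
Total inversions: 1 + 1 + 0 + 0 + 0 + 0 + 0 + 0 = 2

2 swaps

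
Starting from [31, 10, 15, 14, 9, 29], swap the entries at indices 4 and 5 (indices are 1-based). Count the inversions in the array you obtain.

Positions 4 and 5 hold 14 and 9; after swapping, the array is [31, 10, 15, 9, 14, 29].
Element-by-element contributions:
31: 5
10: 1
15: 2
9: 0
14: 0
29: 0
Sum: 5 + 1 + 2 + 0 + 0 + 0 = 8

There are 8 inversions.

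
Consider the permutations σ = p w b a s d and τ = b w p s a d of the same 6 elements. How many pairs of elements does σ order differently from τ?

4 discordant pairs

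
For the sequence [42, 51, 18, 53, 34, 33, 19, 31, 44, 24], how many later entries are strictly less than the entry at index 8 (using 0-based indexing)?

1 such element

The element at index 8 is 44.
Elements after it: 24
Those smaller than 44: 24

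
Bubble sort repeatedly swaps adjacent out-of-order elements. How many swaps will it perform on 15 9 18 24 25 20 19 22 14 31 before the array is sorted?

The minimum number of adjacent swaps to sort an array equals its inversion count, since every such swap removes exactly one inversion.
Count inversions — for each element, later elements that are smaller:
15: 9, 14 → 2
9: none → 0
18: 14 → 1
24: 20, 19, 22, 14 → 4
25: 20, 19, 22, 14 → 4
20: 19, 14 → 2
19: 14 → 1
22: 14 → 1
14: none → 0
31: none → 0
Total inversions: 2 + 0 + 1 + 4 + 4 + 2 + 1 + 1 + 0 + 0 = 15

15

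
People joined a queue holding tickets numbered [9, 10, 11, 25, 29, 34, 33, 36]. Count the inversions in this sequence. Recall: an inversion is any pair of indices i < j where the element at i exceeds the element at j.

Sweep left to right; for each value list the smaller values that follow it:
9 → none → 0
10 → none → 0
11 → none → 0
25 → none → 0
29 → none → 0
34 → 33 → 1
33 → none → 0
36 → none → 0
Sum: 0 + 0 + 0 + 0 + 0 + 1 + 0 + 0 = 1

Out-of-order pairs: 1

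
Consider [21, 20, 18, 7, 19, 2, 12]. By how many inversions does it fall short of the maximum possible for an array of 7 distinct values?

Maximum inversions for 7 distinct elements is C(7, 2) = 7·6/2 = 21.
Current inversions — for each element, count later smaller elements:
21: 6
20: 5
18: 3
7: 1
19: 2
2: 0
12: 0
Current total: 6 + 5 + 3 + 1 + 2 + 0 + 0 = 17
Shortfall: 21 − 17 = 4

4 inversions short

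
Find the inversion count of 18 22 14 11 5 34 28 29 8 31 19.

24

Element-by-element contributions:
18: 4
22: 5
14: 3
11: 2
5: 0
34: 5
28: 2
29: 2
8: 0
31: 1
19: 0
Sum: 4 + 5 + 3 + 2 + 0 + 5 + 2 + 2 + 0 + 1 + 0 = 24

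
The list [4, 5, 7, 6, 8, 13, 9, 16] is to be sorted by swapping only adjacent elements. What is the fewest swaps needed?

2

Minimum adjacent swaps = number of inversions (each swap of adjacent out-of-order elements removes one inversion and no swap can remove more).
Count inversions — for each element, later elements that are smaller:
4: none → 0
5: none → 0
7: 6 → 1
6: none → 0
8: none → 0
13: 9 → 1
9: none → 0
16: none → 0
Total inversions: 0 + 0 + 1 + 0 + 0 + 1 + 0 + 0 = 2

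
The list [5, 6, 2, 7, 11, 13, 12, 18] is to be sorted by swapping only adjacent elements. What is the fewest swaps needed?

There are 3 adjacent swaps.

Minimum adjacent swaps = number of inversions (each swap of adjacent out-of-order elements removes one inversion and no swap can remove more).
Count inversions — for each element, later elements that are smaller:
5: 2 → 1
6: 2 → 1
2: none → 0
7: none → 0
11: none → 0
13: 12 → 1
12: none → 0
18: none → 0
Total inversions: 1 + 1 + 0 + 0 + 0 + 1 + 0 + 0 = 3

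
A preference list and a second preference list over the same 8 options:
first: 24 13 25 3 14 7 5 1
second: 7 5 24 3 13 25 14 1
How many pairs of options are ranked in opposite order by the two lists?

Assign each item its position (1..8) in the first ordering, then rewrite the second ordering as that position sequence:
positions: 24→1, 13→2, 25→3, 3→4, 14→5, 7→6, 5→7, 1→8
second ordering as positions: [6, 7, 1, 4, 2, 3, 5, 8]
Discordant pairs = inversions in this position sequence.
6: 1, 4, 2, 3, 5 → 5
7: 1, 4, 2, 3, 5 → 5
1: 0
4: 2, 3 → 2
2: 0
3: 0
5: 0
8: 0
Total: 5 + 5 + 0 + 2 + 0 + 0 + 0 + 0 = 12

12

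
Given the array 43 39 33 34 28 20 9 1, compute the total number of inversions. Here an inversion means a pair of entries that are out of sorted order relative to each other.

Sweep left to right; for each value list the smaller values that follow it:
43: 7
39: 6
33: 4
34: 4
28: 3
20: 2
9: 1
1: 0
Sum: 7 + 6 + 4 + 4 + 3 + 2 + 1 + 0 = 27

27 out-of-order pairs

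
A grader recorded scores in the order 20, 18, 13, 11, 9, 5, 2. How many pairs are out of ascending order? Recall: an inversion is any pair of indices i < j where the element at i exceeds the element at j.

21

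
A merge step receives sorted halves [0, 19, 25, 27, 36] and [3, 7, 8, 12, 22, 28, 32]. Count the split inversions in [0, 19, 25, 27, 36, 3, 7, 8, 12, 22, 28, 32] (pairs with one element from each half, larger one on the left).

21 cross-inversions

Count, for every r in R, how many entries of L exceed r:
r = 3: 19, 25, 27, 36 → 4
r = 7: 19, 25, 27, 36 → 4
r = 8: 19, 25, 27, 36 → 4
r = 12: 19, 25, 27, 36 → 4
r = 22: 25, 27, 36 → 3
r = 28: 36 → 1
r = 32: 36 → 1
Cross-inversions: 4 + 4 + 4 + 4 + 3 + 1 + 1 = 21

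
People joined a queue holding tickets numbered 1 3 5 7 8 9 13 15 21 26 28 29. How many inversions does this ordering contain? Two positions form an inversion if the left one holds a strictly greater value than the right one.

0 inversions

Element-by-element contributions:
1 → none → 0
3 → none → 0
5 → none → 0
7 → none → 0
8 → none → 0
9 → none → 0
13 → none → 0
15 → none → 0
21 → none → 0
26 → none → 0
28 → none → 0
29 → none → 0
Sum: 0 + 0 + 0 + 0 + 0 + 0 + 0 + 0 + 0 + 0 + 0 + 0 = 0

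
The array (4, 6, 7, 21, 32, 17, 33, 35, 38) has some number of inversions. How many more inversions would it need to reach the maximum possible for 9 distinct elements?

Maximum inversions for 9 distinct elements is C(9, 2) = 9·8/2 = 36.
Current inversions — for each element, count later smaller elements:
4: 0
6: 0
7: 0
21: 1
32: 1
17: 0
33: 0
35: 0
38: 0
Current total: 0 + 0 + 0 + 1 + 1 + 0 + 0 + 0 + 0 = 2
Shortfall: 36 − 2 = 34

34 inversions short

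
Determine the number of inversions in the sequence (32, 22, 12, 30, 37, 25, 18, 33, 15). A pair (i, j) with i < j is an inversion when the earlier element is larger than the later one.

20 inversions

Sweep left to right; for each value list the smaller values that follow it:
32: 6
22: 3
12: 0
30: 3
37: 4
25: 2
18: 1
33: 1
15: 0
Sum: 6 + 3 + 0 + 3 + 4 + 2 + 1 + 1 + 0 = 20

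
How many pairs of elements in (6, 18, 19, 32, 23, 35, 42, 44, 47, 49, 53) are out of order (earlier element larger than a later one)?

1

Count, for each position, how many later elements it exceeds:
6: 0
18: 0
19: 0
32: 1
23: 0
35: 0
42: 0
44: 0
47: 0
49: 0
53: 0
Sum: 0 + 0 + 0 + 1 + 0 + 0 + 0 + 0 + 0 + 0 + 0 = 1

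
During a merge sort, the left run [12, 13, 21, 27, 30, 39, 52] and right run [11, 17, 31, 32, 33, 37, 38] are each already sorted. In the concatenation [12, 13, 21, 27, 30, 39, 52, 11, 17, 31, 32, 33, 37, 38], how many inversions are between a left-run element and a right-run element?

There are 22 cross-inversions.

For each element r of the right run, count left-run elements greater than r:
r = 11: 12, 13, 21, 27, 30, 39, 52 → 7
r = 17: 21, 27, 30, 39, 52 → 5
r = 31: 39, 52 → 2
r = 32: 39, 52 → 2
r = 33: 39, 52 → 2
r = 37: 39, 52 → 2
r = 38: 39, 52 → 2
Cross-inversions: 7 + 5 + 2 + 2 + 2 + 2 + 2 = 22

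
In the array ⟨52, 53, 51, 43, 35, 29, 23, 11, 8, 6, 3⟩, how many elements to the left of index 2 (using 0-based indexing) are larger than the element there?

The element at index 2 is 51.
Elements before it: 52, 53
Those larger than 51: 52, 53

2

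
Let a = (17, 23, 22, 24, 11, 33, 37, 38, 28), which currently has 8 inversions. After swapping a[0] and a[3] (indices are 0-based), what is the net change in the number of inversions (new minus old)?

Positions 0 and 3 hold 17 and 24; after swapping, the array is [24, 23, 22, 17, 11, 33, 37, 38, 28].
Element-by-element contributions:
24: 4
23: 3
22: 2
17: 1
11: 0
33: 1
37: 1
38: 1
28: 0
Sum: 4 + 3 + 2 + 1 + 0 + 1 + 1 + 1 + 0 = 13
Change: 13 − 8 = +5

+5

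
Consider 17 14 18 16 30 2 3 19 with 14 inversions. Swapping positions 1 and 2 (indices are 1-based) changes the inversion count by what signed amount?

Positions 1 and 2 hold 17 and 14; after swapping, the array is [14, 17, 18, 16, 30, 2, 3, 19].
Element-by-element contributions:
14: 2
17: 3
18: 3
16: 2
30: 3
2: 0
3: 0
19: 0
Sum: 2 + 3 + 3 + 2 + 3 + 0 + 0 + 0 = 13
Change: 13 − 14 = -1

-1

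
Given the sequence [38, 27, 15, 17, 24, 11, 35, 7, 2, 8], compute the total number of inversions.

Count, for each position, how many later elements it exceeds:
38: 9
27: 7
15: 4
17: 4
24: 4
11: 3
35: 3
7: 1
2: 0
8: 0
Sum: 9 + 7 + 4 + 4 + 4 + 3 + 3 + 1 + 0 + 0 = 35

Inversions: 35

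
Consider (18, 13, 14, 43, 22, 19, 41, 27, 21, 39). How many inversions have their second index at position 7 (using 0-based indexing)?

The element at index 7 is 27.
Elements before it: 18, 13, 14, 43, 22, 19, 41
Those larger than 27: 43, 41

2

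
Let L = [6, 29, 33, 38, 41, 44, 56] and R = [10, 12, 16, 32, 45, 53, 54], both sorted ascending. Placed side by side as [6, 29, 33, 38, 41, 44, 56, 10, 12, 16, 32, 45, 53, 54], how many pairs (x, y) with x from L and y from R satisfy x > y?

26 split inversions

For each element r of the right run, count left-run elements greater than r:
r = 10: 29, 33, 38, 41, 44, 56 → 6
r = 12: 29, 33, 38, 41, 44, 56 → 6
r = 16: 29, 33, 38, 41, 44, 56 → 6
r = 32: 33, 38, 41, 44, 56 → 5
r = 45: 56 → 1
r = 53: 56 → 1
r = 54: 56 → 1
Cross-inversions: 6 + 6 + 6 + 5 + 1 + 1 + 1 = 26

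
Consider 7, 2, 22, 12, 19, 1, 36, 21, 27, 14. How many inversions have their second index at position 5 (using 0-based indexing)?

The element at index 5 is 1.
Elements before it: 7, 2, 22, 12, 19
Those larger than 1: 7, 2, 22, 12, 19

5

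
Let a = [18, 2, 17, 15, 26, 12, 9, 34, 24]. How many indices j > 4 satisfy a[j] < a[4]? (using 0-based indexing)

The element at index 4 is 26.
Elements after it: 12, 9, 34, 24
Those smaller than 26: 12, 9, 24

3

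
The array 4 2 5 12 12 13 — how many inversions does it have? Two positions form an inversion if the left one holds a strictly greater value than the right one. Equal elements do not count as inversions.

Inversion pairs (indices are 1-based):
(1,2): 4 > 2
That's 1 pair.

1 inversion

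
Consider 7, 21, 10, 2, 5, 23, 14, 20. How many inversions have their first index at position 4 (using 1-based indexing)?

0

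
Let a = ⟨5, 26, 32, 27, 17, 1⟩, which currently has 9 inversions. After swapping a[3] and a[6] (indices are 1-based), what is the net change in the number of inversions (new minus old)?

-5

Positions 3 and 6 hold 32 and 1; after swapping, the array is [5, 26, 1, 27, 17, 32].
Sweep left to right; for each value list the smaller values that follow it:
5: 1
26: 2
1: 0
27: 1
17: 0
32: 0
Sum: 1 + 2 + 0 + 1 + 0 + 0 = 4
Change: 4 − 9 = -5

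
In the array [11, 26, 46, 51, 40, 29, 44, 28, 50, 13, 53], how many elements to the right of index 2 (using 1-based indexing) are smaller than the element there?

The element at index 2 is 26.
Elements after it: 46, 51, 40, 29, 44, 28, 50, 13, 53
Those smaller than 26: 13

1 such element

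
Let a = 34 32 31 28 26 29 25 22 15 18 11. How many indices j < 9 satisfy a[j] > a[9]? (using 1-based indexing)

8

The element at index 9 is 15.
Elements before it: 34, 32, 31, 28, 26, 29, 25, 22
Those larger than 15: 34, 32, 31, 28, 26, 29, 25, 22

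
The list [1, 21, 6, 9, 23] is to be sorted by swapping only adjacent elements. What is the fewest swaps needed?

Minimum adjacent swaps = number of inversions (each swap of adjacent out-of-order elements removes one inversion and no swap can remove more).
Count inversions — for each element, later elements that are smaller:
1: none → 0
21: 6, 9 → 2
6: none → 0
9: none → 0
23: none → 0
Total inversions: 0 + 2 + 0 + 0 + 0 = 2

There are 2 swaps.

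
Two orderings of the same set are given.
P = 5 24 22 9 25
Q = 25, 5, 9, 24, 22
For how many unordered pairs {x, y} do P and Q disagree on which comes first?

Disagreeing pairs: 6

Assign each item its position (1..5) in the first ordering, then rewrite the second ordering as that position sequence:
positions: 5→1, 24→2, 22→3, 9→4, 25→5
second ordering as positions: [5, 1, 4, 2, 3]
Discordant pairs = inversions in this position sequence.
5: 1, 4, 2, 3 → 4
1: 0
4: 2, 3 → 2
2: 0
3: 0
Total: 4 + 0 + 2 + 0 + 0 = 6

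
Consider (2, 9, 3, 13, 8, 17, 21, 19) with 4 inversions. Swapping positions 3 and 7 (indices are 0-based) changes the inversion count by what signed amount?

+3

Positions 3 and 7 hold 13 and 19; after swapping, the array is [2, 9, 3, 19, 8, 17, 21, 13].
Count, for each position, how many later elements it exceeds:
2 → none → 0
9 → 3, 8 → 2
3 → none → 0
19 → 8, 17, 13 → 3
8 → none → 0
17 → 13 → 1
21 → 13 → 1
13 → none → 0
Sum: 0 + 2 + 0 + 3 + 0 + 1 + 1 + 0 = 7
Change: 7 − 4 = +3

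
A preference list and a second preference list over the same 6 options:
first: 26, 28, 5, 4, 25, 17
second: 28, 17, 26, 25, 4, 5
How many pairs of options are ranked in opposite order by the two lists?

8 pairs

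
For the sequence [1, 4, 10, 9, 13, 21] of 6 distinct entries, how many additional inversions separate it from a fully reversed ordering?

14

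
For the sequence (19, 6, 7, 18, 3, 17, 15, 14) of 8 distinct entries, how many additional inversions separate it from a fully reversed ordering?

12

Maximum inversions for 8 distinct elements is C(8, 2) = 8·7/2 = 28.
Current inversions — for each element, count later smaller elements:
19: 7
6: 1
7: 1
18: 4
3: 0
17: 2
15: 1
14: 0
Current total: 7 + 1 + 1 + 4 + 0 + 2 + 1 + 0 = 16
Shortfall: 28 − 16 = 12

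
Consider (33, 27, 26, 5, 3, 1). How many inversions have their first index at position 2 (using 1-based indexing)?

4

The element at index 2 is 27.
Elements after it: 26, 5, 3, 1
Those smaller than 27: 26, 5, 3, 1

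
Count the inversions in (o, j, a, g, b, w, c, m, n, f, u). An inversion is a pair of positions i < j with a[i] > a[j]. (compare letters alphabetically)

23

Count, for each position, how many later elements it exceeds:
o: 8
j: 5
a: 0
g: 3
b: 0
w: 5
c: 0
m: 1
n: 1
f: 0
u: 0
Sum: 8 + 5 + 0 + 3 + 0 + 5 + 0 + 1 + 1 + 0 + 0 = 23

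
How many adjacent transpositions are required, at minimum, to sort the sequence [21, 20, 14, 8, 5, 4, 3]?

Minimum adjacent swaps = number of inversions (each swap of adjacent out-of-order elements removes one inversion and no swap can remove more).
Count inversions — for each element, later elements that are smaller:
21: 20, 14, 8, 5, 4, 3 → 6
20: 14, 8, 5, 4, 3 → 5
14: 8, 5, 4, 3 → 4
8: 5, 4, 3 → 3
5: 4, 3 → 2
4: 3 → 1
3: none → 0
Total inversions: 6 + 5 + 4 + 3 + 2 + 1 + 0 = 21

21 adjacent swaps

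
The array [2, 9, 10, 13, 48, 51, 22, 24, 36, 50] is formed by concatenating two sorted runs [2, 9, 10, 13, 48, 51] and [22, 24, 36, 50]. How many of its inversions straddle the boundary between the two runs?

Take each right-half value and tally the left-half values above it:
r = 22: 48, 51 → 2
r = 24: 48, 51 → 2
r = 36: 48, 51 → 2
r = 50: 51 → 1
Cross-inversions: 2 + 2 + 2 + 1 = 7

7 cross-inversions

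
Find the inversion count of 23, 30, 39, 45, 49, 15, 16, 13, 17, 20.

27

For each element, count later entries that are smaller:
23 → 15, 16, 13, 17, 20 → 5
30 → 15, 16, 13, 17, 20 → 5
39 → 15, 16, 13, 17, 20 → 5
45 → 15, 16, 13, 17, 20 → 5
49 → 15, 16, 13, 17, 20 → 5
15 → 13 → 1
16 → 13 → 1
13 → none → 0
17 → none → 0
20 → none → 0
Sum: 5 + 5 + 5 + 5 + 5 + 1 + 1 + 0 + 0 + 0 = 27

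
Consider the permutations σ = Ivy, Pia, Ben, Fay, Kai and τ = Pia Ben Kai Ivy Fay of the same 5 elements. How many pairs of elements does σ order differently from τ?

4

Assign each item its position (1..5) in the first ordering, then rewrite the second ordering as that position sequence:
positions: Ivy→1, Pia→2, Ben→3, Fay→4, Kai→5
second ordering as positions: [2, 3, 5, 1, 4]
Discordant pairs = inversions in this position sequence.
2: 1 → 1
3: 1 → 1
5: 1, 4 → 2
1: 0
4: 0
Total: 1 + 1 + 2 + 0 + 0 = 4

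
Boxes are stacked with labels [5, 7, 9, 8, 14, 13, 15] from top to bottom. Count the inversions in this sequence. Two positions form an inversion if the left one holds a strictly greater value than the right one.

For each element, count later entries that are smaller:
5: 0
7: 0
9: 1
8: 0
14: 1
13: 0
15: 0
Sum: 0 + 0 + 1 + 0 + 1 + 0 + 0 = 2

Out-of-order pairs: 2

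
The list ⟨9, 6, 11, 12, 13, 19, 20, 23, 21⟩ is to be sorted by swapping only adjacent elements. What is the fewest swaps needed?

Each adjacent swap fixes exactly one inversion, so the minimum swap count equals the number of inversions.
Count inversions — for each element, later elements that are smaller:
9: 6 → 1
6: none → 0
11: none → 0
12: none → 0
13: none → 0
19: none → 0
20: none → 0
23: 21 → 1
21: none → 0
Total inversions: 1 + 0 + 0 + 0 + 0 + 0 + 0 + 1 + 0 = 2

2 adjacent swaps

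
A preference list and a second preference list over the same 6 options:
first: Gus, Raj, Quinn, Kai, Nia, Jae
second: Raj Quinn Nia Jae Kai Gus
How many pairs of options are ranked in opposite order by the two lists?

There are 7 pairs.

Assign each item its position (1..6) in the first ordering, then rewrite the second ordering as that position sequence:
positions: Gus→1, Raj→2, Quinn→3, Kai→4, Nia→5, Jae→6
second ordering as positions: [2, 3, 5, 6, 4, 1]
Discordant pairs = inversions in this position sequence.
2: 1 → 1
3: 1 → 1
5: 4, 1 → 2
6: 4, 1 → 2
4: 1 → 1
1: 0
Total: 1 + 1 + 2 + 2 + 1 + 0 = 7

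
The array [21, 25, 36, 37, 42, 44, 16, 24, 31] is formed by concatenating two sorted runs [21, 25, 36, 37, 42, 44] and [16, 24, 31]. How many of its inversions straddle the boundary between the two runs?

For each element r of the right run, count left-run elements greater than r:
r = 16: 21, 25, 36, 37, 42, 44 → 6
r = 24: 25, 36, 37, 42, 44 → 5
r = 31: 36, 37, 42, 44 → 4
Cross-inversions: 6 + 5 + 4 = 15

There are 15 split inversions.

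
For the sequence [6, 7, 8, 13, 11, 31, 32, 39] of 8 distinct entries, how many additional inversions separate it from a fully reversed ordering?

27 inversions short

Maximum inversions for 8 distinct elements is C(8, 2) = 8·7/2 = 28.
Current inversions — for each element, count later smaller elements:
6: 0
7: 0
8: 0
13: 1
11: 0
31: 0
32: 0
39: 0
Current total: 0 + 0 + 0 + 1 + 0 + 0 + 0 + 0 = 1
Shortfall: 28 − 1 = 27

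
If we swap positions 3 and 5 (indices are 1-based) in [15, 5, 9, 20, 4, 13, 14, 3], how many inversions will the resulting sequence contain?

16 inversions

Positions 3 and 5 hold 9 and 4; after swapping, the array is [15, 5, 4, 20, 9, 13, 14, 3].
Element-by-element contributions:
15: 6
5: 2
4: 1
20: 4
9: 1
13: 1
14: 1
3: 0
Sum: 6 + 2 + 1 + 4 + 1 + 1 + 1 + 0 = 16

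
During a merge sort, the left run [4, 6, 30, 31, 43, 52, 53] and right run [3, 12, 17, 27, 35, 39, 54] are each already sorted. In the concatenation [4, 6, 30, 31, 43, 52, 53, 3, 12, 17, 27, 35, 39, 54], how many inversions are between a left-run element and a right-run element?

28 cross-inversions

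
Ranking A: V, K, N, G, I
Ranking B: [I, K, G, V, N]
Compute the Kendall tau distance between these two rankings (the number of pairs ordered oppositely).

7

Assign each item its position (1..5) in the first ordering, then rewrite the second ordering as that position sequence:
positions: V→1, K→2, N→3, G→4, I→5
second ordering as positions: [5, 2, 4, 1, 3]
Discordant pairs = inversions in this position sequence.
5: 2, 4, 1, 3 → 4
2: 1 → 1
4: 1, 3 → 2
1: 0
3: 0
Total: 4 + 1 + 2 + 0 + 0 = 7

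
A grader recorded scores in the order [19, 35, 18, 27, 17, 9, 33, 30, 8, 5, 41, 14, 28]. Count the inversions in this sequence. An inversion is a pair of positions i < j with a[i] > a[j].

44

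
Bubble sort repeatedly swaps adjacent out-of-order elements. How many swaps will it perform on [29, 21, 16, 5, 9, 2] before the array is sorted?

There are 14 swaps.

The minimum number of adjacent swaps to sort an array equals its inversion count, since every such swap removes exactly one inversion.
Count inversions — for each element, later elements that are smaller:
29: 21, 16, 5, 9, 2 → 5
21: 16, 5, 9, 2 → 4
16: 5, 9, 2 → 3
5: 2 → 1
9: 2 → 1
2: none → 0
Total inversions: 5 + 4 + 3 + 1 + 1 + 0 = 14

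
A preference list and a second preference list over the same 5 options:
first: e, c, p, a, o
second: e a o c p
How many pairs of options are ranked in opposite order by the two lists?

Assign each item its position (1..5) in the first ordering, then rewrite the second ordering as that position sequence:
positions: e→1, c→2, p→3, a→4, o→5
second ordering as positions: [1, 4, 5, 2, 3]
Discordant pairs = inversions in this position sequence.
1: 0
4: 2, 3 → 2
5: 2, 3 → 2
2: 0
3: 0
Total: 0 + 2 + 2 + 0 + 0 = 4

4 pairs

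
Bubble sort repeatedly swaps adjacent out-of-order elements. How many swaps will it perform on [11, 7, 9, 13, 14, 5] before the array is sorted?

Adjacent swaps: 7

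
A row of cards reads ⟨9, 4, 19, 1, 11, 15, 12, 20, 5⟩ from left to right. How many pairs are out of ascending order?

Count, for each position, how many later elements it exceeds:
9: 3
4: 1
19: 5
1: 0
11: 1
15: 2
12: 1
20: 1
5: 0
Sum: 3 + 1 + 5 + 0 + 1 + 2 + 1 + 1 + 0 = 14

14 inversions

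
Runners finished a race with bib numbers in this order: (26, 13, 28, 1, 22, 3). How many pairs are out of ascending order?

There are 10 inversions.

Out-of-order index pairs (1-indexed):
(1,2): 26 > 13
(1,4): 26 > 1
(1,5): 26 > 22
(1,6): 26 > 3
(2,4): 13 > 1
(2,6): 13 > 3
(3,4): 28 > 1
(3,5): 28 > 22
(3,6): 28 > 3
(5,6): 22 > 3
That's 10 pairs.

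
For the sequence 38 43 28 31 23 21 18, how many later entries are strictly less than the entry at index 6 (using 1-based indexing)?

1

The element at index 6 is 21.
Elements after it: 18
Those smaller than 21: 18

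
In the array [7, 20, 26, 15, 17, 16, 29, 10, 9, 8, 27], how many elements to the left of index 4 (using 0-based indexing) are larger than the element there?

2

The element at index 4 is 17.
Elements before it: 7, 20, 26, 15
Those larger than 17: 20, 26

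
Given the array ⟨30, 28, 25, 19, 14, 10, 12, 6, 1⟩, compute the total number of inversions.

For each element, count later entries that are smaller:
30: 8
28: 7
25: 6
19: 5
14: 4
10: 2
12: 2
6: 1
1: 0
Sum: 8 + 7 + 6 + 5 + 4 + 2 + 2 + 1 + 0 = 35

35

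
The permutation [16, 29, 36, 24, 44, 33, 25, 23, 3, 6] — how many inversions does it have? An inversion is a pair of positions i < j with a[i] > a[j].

30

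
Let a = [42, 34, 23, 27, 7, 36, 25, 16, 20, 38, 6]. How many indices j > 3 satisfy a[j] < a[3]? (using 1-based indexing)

The element at index 3 is 23.
Elements after it: 27, 7, 36, 25, 16, 20, 38, 6
Those smaller than 23: 7, 16, 20, 6

4 such elements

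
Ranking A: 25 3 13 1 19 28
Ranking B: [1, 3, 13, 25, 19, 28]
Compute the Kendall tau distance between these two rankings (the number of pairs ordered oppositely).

Assign each item its position (1..6) in the first ordering, then rewrite the second ordering as that position sequence:
positions: 25→1, 3→2, 13→3, 1→4, 19→5, 28→6
second ordering as positions: [4, 2, 3, 1, 5, 6]
Discordant pairs = inversions in this position sequence.
4: 2, 3, 1 → 3
2: 1 → 1
3: 1 → 1
1: 0
5: 0
6: 0
Total: 3 + 1 + 1 + 0 + 0 + 0 = 5

5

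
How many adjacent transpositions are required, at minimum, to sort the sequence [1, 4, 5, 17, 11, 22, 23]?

Each adjacent swap fixes exactly one inversion, so the minimum swap count equals the number of inversions.
Count inversions — for each element, later elements that are smaller:
1: none → 0
4: none → 0
5: none → 0
17: 11 → 1
11: none → 0
22: none → 0
23: none → 0
Total inversions: 0 + 0 + 0 + 1 + 0 + 0 + 0 = 1

1 swap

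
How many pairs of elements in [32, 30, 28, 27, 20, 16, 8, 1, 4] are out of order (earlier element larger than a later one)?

Sweep left to right; for each value list the smaller values that follow it:
32: 8
30: 7
28: 6
27: 5
20: 4
16: 3
8: 2
1: 0
4: 0
Sum: 8 + 7 + 6 + 5 + 4 + 3 + 2 + 0 + 0 = 35

35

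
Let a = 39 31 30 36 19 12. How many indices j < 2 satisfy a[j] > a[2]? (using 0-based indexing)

2 such elements

The element at index 2 is 30.
Elements before it: 39, 31
Those larger than 30: 39, 31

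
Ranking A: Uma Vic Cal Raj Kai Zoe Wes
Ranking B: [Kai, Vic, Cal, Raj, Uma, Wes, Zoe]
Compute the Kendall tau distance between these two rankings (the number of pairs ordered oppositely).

Assign each item its position (1..7) in the first ordering, then rewrite the second ordering as that position sequence:
positions: Uma→1, Vic→2, Cal→3, Raj→4, Kai→5, Zoe→6, Wes→7
second ordering as positions: [5, 2, 3, 4, 1, 7, 6]
Discordant pairs = inversions in this position sequence.
5: 2, 3, 4, 1 → 4
2: 1 → 1
3: 1 → 1
4: 1 → 1
1: 0
7: 6 → 1
6: 0
Total: 4 + 1 + 1 + 1 + 0 + 1 + 0 = 8

Discordant pairs: 8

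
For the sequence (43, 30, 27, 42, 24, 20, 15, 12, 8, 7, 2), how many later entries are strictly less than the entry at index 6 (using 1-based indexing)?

The element at index 6 is 20.
Elements after it: 15, 12, 8, 7, 2
Those smaller than 20: 15, 12, 8, 7, 2

5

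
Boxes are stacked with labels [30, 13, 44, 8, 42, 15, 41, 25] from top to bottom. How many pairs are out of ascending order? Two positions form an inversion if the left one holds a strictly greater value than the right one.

14 inversions

Count, for each position, how many later elements it exceeds:
30 → 13, 8, 15, 25 → 4
13 → 8 → 1
44 → 8, 42, 15, 41, 25 → 5
8 → none → 0
42 → 15, 41, 25 → 3
15 → none → 0
41 → 25 → 1
25 → none → 0
Sum: 4 + 1 + 5 + 0 + 3 + 0 + 1 + 0 = 14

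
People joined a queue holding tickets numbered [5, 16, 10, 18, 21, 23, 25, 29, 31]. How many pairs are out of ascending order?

Count, for each position, how many later elements it exceeds:
5 → none → 0
16 → 10 → 1
10 → none → 0
18 → none → 0
21 → none → 0
23 → none → 0
25 → none → 0
29 → none → 0
31 → none → 0
Sum: 0 + 1 + 0 + 0 + 0 + 0 + 0 + 0 + 0 = 1

1 out-of-order pair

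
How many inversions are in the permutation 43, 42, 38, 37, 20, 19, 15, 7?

28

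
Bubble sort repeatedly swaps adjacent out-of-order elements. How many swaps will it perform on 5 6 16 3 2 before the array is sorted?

The minimum number of adjacent swaps to sort an array equals its inversion count, since every such swap removes exactly one inversion.
Count inversions — for each element, later elements that are smaller:
5: 3, 2 → 2
6: 3, 2 → 2
16: 3, 2 → 2
3: 2 → 1
2: none → 0
Total inversions: 2 + 2 + 2 + 1 + 0 = 7

Swaps: 7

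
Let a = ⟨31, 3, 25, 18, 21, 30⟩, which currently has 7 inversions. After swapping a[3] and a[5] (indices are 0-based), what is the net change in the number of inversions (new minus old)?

+3

Positions 3 and 5 hold 18 and 30; after swapping, the array is [31, 3, 25, 30, 21, 18].
Sweep left to right; for each value list the smaller values that follow it:
31 → 3, 25, 30, 21, 18 → 5
3 → none → 0
25 → 21, 18 → 2
30 → 21, 18 → 2
21 → 18 → 1
18 → none → 0
Sum: 5 + 0 + 2 + 2 + 1 + 0 = 10
Change: 10 − 7 = +3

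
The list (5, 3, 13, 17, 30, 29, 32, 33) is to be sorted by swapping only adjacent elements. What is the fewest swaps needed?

Minimum adjacent swaps = number of inversions (each swap of adjacent out-of-order elements removes one inversion and no swap can remove more).
Count inversions — for each element, later elements that are smaller:
5: 3 → 1
3: none → 0
13: none → 0
17: none → 0
30: 29 → 1
29: none → 0
32: none → 0
33: none → 0
Total inversions: 1 + 0 + 0 + 0 + 1 + 0 + 0 + 0 = 2

2 adjacent swaps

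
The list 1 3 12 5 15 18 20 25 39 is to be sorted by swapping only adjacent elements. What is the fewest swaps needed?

Each adjacent swap fixes exactly one inversion, so the minimum swap count equals the number of inversions.
Count inversions — for each element, later elements that are smaller:
1: none → 0
3: none → 0
12: 5 → 1
5: none → 0
15: none → 0
18: none → 0
20: none → 0
25: none → 0
39: none → 0
Total inversions: 0 + 0 + 1 + 0 + 0 + 0 + 0 + 0 + 0 = 1

1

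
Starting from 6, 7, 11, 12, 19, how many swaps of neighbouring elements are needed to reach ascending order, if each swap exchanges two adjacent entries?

Minimum adjacent swaps = number of inversions (each swap of adjacent out-of-order elements removes one inversion and no swap can remove more).
Count inversions — for each element, later elements that are smaller:
6: none → 0
7: none → 0
11: none → 0
12: none → 0
19: none → 0
Total inversions: 0 + 0 + 0 + 0 + 0 = 0

0 adjacent swaps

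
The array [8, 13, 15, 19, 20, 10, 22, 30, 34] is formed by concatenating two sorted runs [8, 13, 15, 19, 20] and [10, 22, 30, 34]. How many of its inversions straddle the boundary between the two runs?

4

Count, for every r in R, how many entries of L exceed r:
r = 10: 13, 15, 19, 20 → 4
r = 22: none → 0
r = 30: none → 0
r = 34: none → 0
Cross-inversions: 4 + 0 + 0 + 0 = 4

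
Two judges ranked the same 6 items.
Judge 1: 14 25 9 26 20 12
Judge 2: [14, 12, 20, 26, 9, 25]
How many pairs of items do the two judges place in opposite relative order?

There are 10 discordant pairs.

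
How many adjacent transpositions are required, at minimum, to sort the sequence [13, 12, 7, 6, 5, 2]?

15 swaps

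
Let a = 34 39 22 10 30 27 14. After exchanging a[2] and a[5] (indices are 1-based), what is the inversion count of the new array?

14

Positions 2 and 5 hold 39 and 30; after swapping, the array is [34, 30, 22, 10, 39, 27, 14].
Element-by-element contributions:
34 → 30, 22, 10, 27, 14 → 5
30 → 22, 10, 27, 14 → 4
22 → 10, 14 → 2
10 → none → 0
39 → 27, 14 → 2
27 → 14 → 1
14 → none → 0
Sum: 5 + 4 + 2 + 0 + 2 + 1 + 0 = 14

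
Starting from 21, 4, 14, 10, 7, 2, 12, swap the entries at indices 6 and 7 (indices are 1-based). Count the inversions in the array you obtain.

Positions 6 and 7 hold 2 and 12; after swapping, the array is [21, 4, 14, 10, 7, 12, 2].
For each element, count later entries that are smaller:
21: 6
4: 1
14: 4
10: 2
7: 1
12: 1
2: 0
Sum: 6 + 1 + 4 + 2 + 1 + 1 + 0 = 15

15 inversions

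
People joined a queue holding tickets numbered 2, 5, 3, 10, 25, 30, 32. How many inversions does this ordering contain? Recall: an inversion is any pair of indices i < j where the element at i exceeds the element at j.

1

For each element, count later entries that are smaller:
2 → none → 0
5 → 3 → 1
3 → none → 0
10 → none → 0
25 → none → 0
30 → none → 0
32 → none → 0
Sum: 0 + 1 + 0 + 0 + 0 + 0 + 0 = 1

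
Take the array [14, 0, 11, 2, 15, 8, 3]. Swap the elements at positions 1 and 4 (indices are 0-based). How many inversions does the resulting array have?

16

Positions 1 and 4 hold 0 and 15; after swapping, the array is [14, 15, 11, 2, 0, 8, 3].
Count, for each position, how many later elements it exceeds:
14: 5
15: 5
11: 4
2: 1
0: 0
8: 1
3: 0
Sum: 5 + 5 + 4 + 1 + 0 + 1 + 0 = 16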